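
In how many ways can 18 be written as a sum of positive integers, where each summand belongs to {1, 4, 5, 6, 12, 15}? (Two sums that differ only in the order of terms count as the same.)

A partial list (first 12 by largest part):
1,1,1,15
6,12
1,5,12
1,1,4,12
1,1,1,1,1,1,12
6,6,6
1,5,6,6
1,1,4,6,6
1,1,1,1,1,1,6,6
1,1,5,5,6
1,1,1,4,5,6
1,1,1,1,1,1,1,5,6
…and 17 more, for 29 total.

29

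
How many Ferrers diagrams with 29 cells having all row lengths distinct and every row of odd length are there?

17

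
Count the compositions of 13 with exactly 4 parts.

Equivalently, choose which 3 of the 12 gaps become plus signs: C(12,3) = 220.

220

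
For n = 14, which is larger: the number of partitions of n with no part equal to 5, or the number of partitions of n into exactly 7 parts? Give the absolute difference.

Partitions of 14 with no part equal to 5: 105.
Partitions of 14 into exactly 7 parts: 15.
|105 − 15| = 90.

90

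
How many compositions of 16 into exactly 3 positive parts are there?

105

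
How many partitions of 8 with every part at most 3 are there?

10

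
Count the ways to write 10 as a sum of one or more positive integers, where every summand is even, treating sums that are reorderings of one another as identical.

7

Enumerating:
10
8,2
6,4
6,2,2
4,4,2
4,2,2,2
2,2,2,2,2
That's 7 in total.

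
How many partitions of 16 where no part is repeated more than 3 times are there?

A full systematic count gives 132.

132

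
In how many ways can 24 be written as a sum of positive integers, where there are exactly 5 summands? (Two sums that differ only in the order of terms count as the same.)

164

Counting exhaustively, 164 partitions satisfy the conditions.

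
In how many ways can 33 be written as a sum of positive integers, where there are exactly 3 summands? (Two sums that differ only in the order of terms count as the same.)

Counting exhaustively, 91 partitions satisfy the conditions.

91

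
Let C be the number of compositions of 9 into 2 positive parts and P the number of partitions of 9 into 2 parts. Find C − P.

Ordered (compositions into 2 parts): C(8,1) = 8.
Partitions of 9 into exactly 2 parts: 4.
Difference: 8 − 4 = 4.

4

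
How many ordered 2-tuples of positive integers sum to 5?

4

A composition of 5 into 2 positive parts is chosen by placing 1 dividers among the 4 gaps between 5 units: C(4,1) = 4.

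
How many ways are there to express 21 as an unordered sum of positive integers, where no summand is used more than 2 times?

243

Counting exhaustively, 243 partitions satisfy the conditions.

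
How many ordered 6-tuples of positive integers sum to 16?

By stars and bars with positive parts, the count is C(15,5) = 3003.

3003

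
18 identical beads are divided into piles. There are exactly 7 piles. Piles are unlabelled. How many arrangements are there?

A partial list (first 12 by largest part):
12 + 1 + 1 + 1 + 1 + 1 + 1
11 + 2 + 1 + 1 + 1 + 1 + 1
10 + 3 + 1 + 1 + 1 + 1 + 1
10 + 2 + 2 + 1 + 1 + 1 + 1
9 + 4 + 1 + 1 + 1 + 1 + 1
9 + 3 + 2 + 1 + 1 + 1 + 1
9 + 2 + 2 + 2 + 1 + 1 + 1
8 + 5 + 1 + 1 + 1 + 1 + 1
8 + 4 + 2 + 1 + 1 + 1 + 1
8 + 3 + 3 + 1 + 1 + 1 + 1
8 + 3 + 2 + 2 + 1 + 1 + 1
8 + 2 + 2 + 2 + 2 + 1 + 1
…and 37 more, for 49 total.

49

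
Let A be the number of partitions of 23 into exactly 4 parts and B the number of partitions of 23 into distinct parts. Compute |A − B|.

10

Partitions of 23 into exactly 4 parts: 94.
Partitions of 23 into distinct parts: 104.
|94 − 104| = 10.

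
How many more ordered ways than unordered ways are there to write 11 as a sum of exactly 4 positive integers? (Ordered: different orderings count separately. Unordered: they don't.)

Ordered (compositions into 4 parts): C(10,3) = 120.
Partitions of 11 into exactly 4 parts: 11.
Difference: 120 − 11 = 109.

109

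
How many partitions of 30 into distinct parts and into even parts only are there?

27

There are too many to list fully; the first 12 (by largest part) are:
30
28 + 2
26 + 4
24 + 6
24 + 4 + 2
22 + 8
22 + 6 + 2
20 + 10
20 + 8 + 2
20 + 6 + 4
18 + 12
18 + 10 + 2
…and 15 more, for 27 total.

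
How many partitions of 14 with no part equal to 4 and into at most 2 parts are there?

7

Listing the qualifying partitions of 14:
14
1+13
2+12
3+11
5+9
6+8
7+7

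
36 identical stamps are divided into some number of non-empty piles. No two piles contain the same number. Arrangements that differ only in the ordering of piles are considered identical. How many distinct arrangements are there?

There are 668 such partitions.

668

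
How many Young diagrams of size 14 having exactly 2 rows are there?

Listing the qualifying partitions of 14:
13 + 1
12 + 2
11 + 3
10 + 4
9 + 5
8 + 6
7 + 7

7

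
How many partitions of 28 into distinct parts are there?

222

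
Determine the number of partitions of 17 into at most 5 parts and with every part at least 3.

25

Listing the qualifying partitions of 17:
17
14+3
13+4
12+5
11+6
11+3+3
10+7
10+4+3
9+8
9+5+3
9+4+4
8+6+3
8+5+4
8+3+3+3
7+7+3
7+6+4
7+5+5
7+4+3+3
6+6+5
6+5+3+3
6+4+4+3
5+5+4+3
5+4+4+4
5+3+3+3+3
4+4+3+3+3
That's 25 in total.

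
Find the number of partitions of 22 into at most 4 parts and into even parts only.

27

A partial list (first 12 by largest part):
22
20+2
18+4
18+2+2
16+6
16+4+2
16+2+2+2
14+8
14+6+2
14+4+4
14+4+2+2
12+10
…and 15 more, for 27 total.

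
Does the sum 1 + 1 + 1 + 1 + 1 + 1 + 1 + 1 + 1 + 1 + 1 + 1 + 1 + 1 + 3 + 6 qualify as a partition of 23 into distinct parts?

The parts sum to 23, and the condition 'all summands are distinct' is violated.

No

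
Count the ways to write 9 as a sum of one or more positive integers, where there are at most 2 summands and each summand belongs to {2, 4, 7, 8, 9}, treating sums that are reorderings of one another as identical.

2

The partitions of 9 that satisfy the conditions:
9
2, 7
That's 2 in total.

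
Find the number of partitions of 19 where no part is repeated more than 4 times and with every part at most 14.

313

Enumerating by decreasing first part gives 313 partitions in all.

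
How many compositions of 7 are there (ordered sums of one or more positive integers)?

64

There are 6 gaps and each independently is a cut or not, giving 2^6 = 64.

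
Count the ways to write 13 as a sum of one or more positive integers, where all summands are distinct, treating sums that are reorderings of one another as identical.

18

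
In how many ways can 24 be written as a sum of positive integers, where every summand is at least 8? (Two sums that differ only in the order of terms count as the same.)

Listing the qualifying partitions of 24:
24
16,8
15,9
14,10
13,11
12,12
8,8,8

7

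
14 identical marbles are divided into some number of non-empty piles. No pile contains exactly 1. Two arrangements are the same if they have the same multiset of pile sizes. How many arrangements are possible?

34

There are too many to list fully; the first 12 (by largest part) are:
14
12, 2
11, 3
10, 4
10, 2, 2
9, 5
9, 3, 2
8, 6
8, 4, 2
8, 3, 3
8, 2, 2, 2
7, 7
…and 22 more, for 34 total.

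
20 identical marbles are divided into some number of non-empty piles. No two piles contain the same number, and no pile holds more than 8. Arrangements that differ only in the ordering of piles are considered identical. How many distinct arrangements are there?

13

Listing the qualifying partitions of 20:
8+7+5
8+7+4+1
8+7+3+2
8+6+5+1
8+6+4+2
8+6+3+2+1
8+5+4+3
8+5+4+2+1
7+6+5+2
7+6+4+3
7+6+4+2+1
7+5+4+3+1
6+5+4+3+2
That's 13 in total.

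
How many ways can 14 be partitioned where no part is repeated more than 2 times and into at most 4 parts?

43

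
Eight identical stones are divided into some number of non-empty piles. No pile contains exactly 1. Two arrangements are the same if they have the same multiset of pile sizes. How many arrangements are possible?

Enumerating:
8
6, 2
5, 3
4, 4
4, 2, 2
3, 3, 2
2, 2, 2, 2
That's 7 in total.

7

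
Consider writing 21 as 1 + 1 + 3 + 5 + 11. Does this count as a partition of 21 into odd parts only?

Yes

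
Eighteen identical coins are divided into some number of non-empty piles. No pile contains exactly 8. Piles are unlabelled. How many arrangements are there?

Systematic enumeration (by largest part, then next-largest, …) yields 343.

343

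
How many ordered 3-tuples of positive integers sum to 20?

Place 2 bars in the 19 internal gaps of a row of 20 dots: C(19,2) = 171.

171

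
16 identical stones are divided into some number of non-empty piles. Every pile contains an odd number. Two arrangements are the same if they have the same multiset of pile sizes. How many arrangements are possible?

32

There are too many to list fully; the first 12 (by largest part) are:
1 + 15
3 + 13
1 + 1 + 1 + 13
5 + 11
1 + 1 + 3 + 11
1 + 1 + 1 + 1 + 1 + 11
7 + 9
1 + 1 + 5 + 9
1 + 3 + 3 + 9
1 + 1 + 1 + 1 + 3 + 9
1 + 1 + 1 + 1 + 1 + 1 + 1 + 9
1 + 1 + 7 + 7
…and 20 more, for 32 total.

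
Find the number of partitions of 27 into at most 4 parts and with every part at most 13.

102

Enumerating by decreasing first part gives 102 partitions in all.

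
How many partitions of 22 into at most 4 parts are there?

136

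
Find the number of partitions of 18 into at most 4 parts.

84

Counting exhaustively, 84 partitions satisfy the conditions.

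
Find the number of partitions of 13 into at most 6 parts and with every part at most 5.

30

A partial list (first 12 by largest part):
5+5+3
5+5+2+1
5+5+1+1+1
5+4+4
5+4+3+1
5+4+2+2
5+4+2+1+1
5+4+1+1+1+1
5+3+3+2
5+3+3+1+1
5+3+2+2+1
5+3+2+1+1+1
…and 18 more, for 30 total.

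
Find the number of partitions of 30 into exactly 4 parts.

Enumerating by decreasing first part gives 206 partitions in all.

206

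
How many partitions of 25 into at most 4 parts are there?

185

Counting exhaustively, 185 partitions satisfy the conditions.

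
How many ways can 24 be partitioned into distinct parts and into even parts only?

15

Enumerating:
24
22 + 2
20 + 4
18 + 6
18 + 4 + 2
16 + 8
16 + 6 + 2
14 + 10
14 + 8 + 2
14 + 6 + 4
12 + 10 + 2
12 + 8 + 4
12 + 6 + 4 + 2
10 + 8 + 6
10 + 8 + 4 + 2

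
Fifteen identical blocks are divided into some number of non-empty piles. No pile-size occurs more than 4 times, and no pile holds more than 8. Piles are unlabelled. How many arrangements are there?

A full systematic count gives 99.

99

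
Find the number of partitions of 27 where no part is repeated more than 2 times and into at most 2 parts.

14

They are:
27
26,1
25,2
24,3
23,4
22,5
21,6
20,7
19,8
18,9
17,10
16,11
15,12
14,13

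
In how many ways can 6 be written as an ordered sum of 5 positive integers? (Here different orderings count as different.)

5

A composition of 6 into 5 positive parts is chosen by placing 4 dividers among the 5 gaps between 6 units: C(5,4) = 5.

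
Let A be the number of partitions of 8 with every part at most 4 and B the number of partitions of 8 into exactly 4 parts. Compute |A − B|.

10

Partitions of 8 with every part at most 4: 15.
Partitions of 8 into exactly 4 parts: 5.
|15 − 5| = 10.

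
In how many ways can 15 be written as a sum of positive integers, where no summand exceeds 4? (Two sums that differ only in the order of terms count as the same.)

54

There are too many to list fully; the first 12 (by largest part) are:
4,4,4,3
4,4,4,2,1
4,4,4,1,1,1
4,4,3,3,1
4,4,3,2,2
4,4,3,2,1,1
4,4,3,1,1,1,1
4,4,2,2,2,1
4,4,2,2,1,1,1
4,4,2,1,1,1,1,1
4,4,1,1,1,1,1,1,1
4,3,3,3,2
…and 42 more, for 54 total.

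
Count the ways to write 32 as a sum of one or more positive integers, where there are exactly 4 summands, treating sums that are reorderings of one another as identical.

249

Systematic enumeration (by largest part, then next-largest, …) yields 249.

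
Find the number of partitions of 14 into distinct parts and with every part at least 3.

7

Listing the qualifying partitions of 14:
14
11,3
10,4
9,5
8,6
7,4,3
6,5,3
That's 7 in total.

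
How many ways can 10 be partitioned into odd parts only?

10

Enumerating:
9,1
7,3
7,1,1,1
5,5
5,3,1,1
5,1,1,1,1,1
3,3,3,1
3,3,1,1,1,1
3,1,1,1,1,1,1,1
1,1,1,1,1,1,1,1,1,1
Counting gives 10.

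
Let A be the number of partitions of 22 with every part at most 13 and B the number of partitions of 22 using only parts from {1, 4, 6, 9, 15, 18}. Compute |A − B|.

905

Partitions of 22 with every part at most 13: 935.
Partitions of 22 using only parts from {1, 4, 6, 9, 15, 18}: 30.
|935 − 30| = 905.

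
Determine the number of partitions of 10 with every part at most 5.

There are too many to list fully; the first 12 (by largest part) are:
5, 5
1, 4, 5
2, 3, 5
1, 1, 3, 5
1, 2, 2, 5
1, 1, 1, 2, 5
1, 1, 1, 1, 1, 5
2, 4, 4
1, 1, 4, 4
3, 3, 4
1, 2, 3, 4
1, 1, 1, 3, 4
…and 18 more, for 30 total.

30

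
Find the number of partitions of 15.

176

Systematic enumeration (by largest part, then next-largest, …) yields 176.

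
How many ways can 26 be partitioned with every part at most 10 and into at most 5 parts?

141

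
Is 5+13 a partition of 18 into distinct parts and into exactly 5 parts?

The parts sum to 18, and the condition 'there are exactly 5 summands' is violated.

No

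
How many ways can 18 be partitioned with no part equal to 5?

284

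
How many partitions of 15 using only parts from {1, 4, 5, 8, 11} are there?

15

The partitions of 15 that satisfy the conditions:
11 + 4
11 + 1 + 1 + 1 + 1
8 + 5 + 1 + 1
8 + 4 + 1 + 1 + 1
8 + 1 + 1 + 1 + 1 + 1 + 1 + 1
5 + 5 + 5
5 + 5 + 4 + 1
5 + 5 + 1 + 1 + 1 + 1 + 1
5 + 4 + 4 + 1 + 1
5 + 4 + 1 + 1 + 1 + 1 + 1 + 1
5 + 1 + 1 + 1 + 1 + 1 + 1 + 1 + 1 + 1 + 1
4 + 4 + 4 + 1 + 1 + 1
4 + 4 + 1 + 1 + 1 + 1 + 1 + 1 + 1
4 + 1 + 1 + 1 + 1 + 1 + 1 + 1 + 1 + 1 + 1 + 1
1 + 1 + 1 + 1 + 1 + 1 + 1 + 1 + 1 + 1 + 1 + 1 + 1 + 1 + 1
That's 15 in total.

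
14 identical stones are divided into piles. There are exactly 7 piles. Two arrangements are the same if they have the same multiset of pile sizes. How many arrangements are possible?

They are:
8+1+1+1+1+1+1
7+2+1+1+1+1+1
6+3+1+1+1+1+1
6+2+2+1+1+1+1
5+4+1+1+1+1+1
5+3+2+1+1+1+1
5+2+2+2+1+1+1
4+4+2+1+1+1+1
4+3+3+1+1+1+1
4+3+2+2+1+1+1
4+2+2+2+2+1+1
3+3+3+2+1+1+1
3+3+2+2+2+1+1
3+2+2+2+2+2+1
2+2+2+2+2+2+2
That's 15 in total.

15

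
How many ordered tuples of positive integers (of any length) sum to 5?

16

The number of compositions of n is 2^(n−1); here 2^4 = 16.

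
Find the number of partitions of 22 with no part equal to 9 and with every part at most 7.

522

A full systematic count gives 522.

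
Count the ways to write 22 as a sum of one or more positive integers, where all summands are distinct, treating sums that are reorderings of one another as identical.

Direct enumeration gives 89 partitions.

89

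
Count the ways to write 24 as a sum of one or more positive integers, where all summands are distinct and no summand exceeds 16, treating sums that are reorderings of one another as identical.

103

There are 103 such partitions.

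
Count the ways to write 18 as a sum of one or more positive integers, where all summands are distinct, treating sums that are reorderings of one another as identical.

46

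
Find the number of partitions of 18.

385

Direct enumeration gives 385 partitions.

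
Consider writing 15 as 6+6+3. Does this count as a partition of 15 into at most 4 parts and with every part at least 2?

Yes

The parts sum to 15, and the condition 'there are at most 4 summands' holds; the condition 'every summand is at least 2' holds.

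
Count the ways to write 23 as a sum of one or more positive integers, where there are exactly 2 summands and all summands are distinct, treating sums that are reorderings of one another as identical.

11

They are:
22+1
21+2
20+3
19+4
18+5
17+6
16+7
15+8
14+9
13+10
12+11
Counting gives 11.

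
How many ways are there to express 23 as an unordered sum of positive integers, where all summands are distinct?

Counting exhaustively, 104 partitions satisfy the conditions.

104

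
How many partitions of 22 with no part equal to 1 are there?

210

Systematic enumeration (by largest part, then next-largest, …) yields 210.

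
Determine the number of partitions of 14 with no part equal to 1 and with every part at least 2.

34

There are too many to list fully; the first 12 (by largest part) are:
14
2+12
3+11
4+10
2+2+10
5+9
2+3+9
6+8
2+4+8
3+3+8
2+2+2+8
7+7
…and 22 more, for 34 total.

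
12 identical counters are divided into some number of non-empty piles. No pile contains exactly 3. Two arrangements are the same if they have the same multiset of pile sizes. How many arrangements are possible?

A partial list (first 12 by largest part):
12
11+1
10+2
10+1+1
9+2+1
9+1+1+1
8+4
8+2+2
8+2+1+1
8+1+1+1+1
7+5
7+4+1
…and 35 more, for 47 total.

47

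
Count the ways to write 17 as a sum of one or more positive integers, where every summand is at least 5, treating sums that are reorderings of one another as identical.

7

The partitions of 17 that satisfy the conditions:
17
12+5
11+6
10+7
9+8
7+5+5
6+6+5
That's 7 in total.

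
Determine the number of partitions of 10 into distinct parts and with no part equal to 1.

5

Enumerating:
10
8 + 2
7 + 3
6 + 4
5 + 3 + 2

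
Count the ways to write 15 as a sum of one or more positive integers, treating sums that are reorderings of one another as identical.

176

A full systematic count gives 176.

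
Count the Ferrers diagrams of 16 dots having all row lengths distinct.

A partial list (first 12 by largest part):
16
15 + 1
14 + 2
13 + 3
13 + 2 + 1
12 + 4
12 + 3 + 1
11 + 5
11 + 4 + 1
11 + 3 + 2
10 + 6
10 + 5 + 1
…and 20 more, for 32 total.

32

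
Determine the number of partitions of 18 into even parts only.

30

A partial list (first 12 by largest part):
18
16 + 2
14 + 4
14 + 2 + 2
12 + 6
12 + 4 + 2
12 + 2 + 2 + 2
10 + 8
10 + 6 + 2
10 + 4 + 4
10 + 4 + 2 + 2
10 + 2 + 2 + 2 + 2
…and 18 more, for 30 total.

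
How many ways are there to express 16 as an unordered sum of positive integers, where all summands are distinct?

32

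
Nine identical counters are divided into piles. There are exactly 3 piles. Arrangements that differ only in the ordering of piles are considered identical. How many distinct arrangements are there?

7

They are:
7, 1, 1
6, 2, 1
5, 3, 1
5, 2, 2
4, 4, 1
4, 3, 2
3, 3, 3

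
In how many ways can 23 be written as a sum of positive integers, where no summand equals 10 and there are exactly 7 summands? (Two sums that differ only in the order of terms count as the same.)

150

Counting exhaustively, 150 partitions satisfy the conditions.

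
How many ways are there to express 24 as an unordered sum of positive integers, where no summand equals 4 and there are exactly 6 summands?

115

Counting exhaustively, 115 partitions satisfy the conditions.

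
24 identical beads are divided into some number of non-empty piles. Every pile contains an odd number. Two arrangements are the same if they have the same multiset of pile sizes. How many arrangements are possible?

A full systematic count gives 122.

122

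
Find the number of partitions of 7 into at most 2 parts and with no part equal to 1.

Listing the qualifying partitions of 7:
7
5+2
4+3
That's 3 in total.

3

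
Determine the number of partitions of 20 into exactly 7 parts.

A full systematic count gives 82.

82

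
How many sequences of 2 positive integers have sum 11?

10

Place 1 bars in the 10 internal gaps of a row of 11 dots: C(10,1) = 10.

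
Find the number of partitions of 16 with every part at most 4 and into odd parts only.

6

They are:
3, 3, 3, 3, 3, 1
3, 3, 3, 3, 1, 1, 1, 1
3, 3, 3, 1, 1, 1, 1, 1, 1, 1
3, 3, 1, 1, 1, 1, 1, 1, 1, 1, 1, 1
3, 1, 1, 1, 1, 1, 1, 1, 1, 1, 1, 1, 1, 1
1, 1, 1, 1, 1, 1, 1, 1, 1, 1, 1, 1, 1, 1, 1, 1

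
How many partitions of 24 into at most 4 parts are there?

169

Enumerating by decreasing first part gives 169 partitions in all.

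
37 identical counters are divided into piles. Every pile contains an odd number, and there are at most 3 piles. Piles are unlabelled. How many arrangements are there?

There are too many to list fully; the first 12 (by largest part) are:
37
35 + 1 + 1
33 + 3 + 1
31 + 5 + 1
31 + 3 + 3
29 + 7 + 1
29 + 5 + 3
27 + 9 + 1
27 + 7 + 3
27 + 5 + 5
25 + 11 + 1
25 + 9 + 3
…and 22 more, for 34 total.

34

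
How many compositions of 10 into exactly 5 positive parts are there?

126

A composition of 10 into 5 positive parts is chosen by placing 4 dividers among the 9 gaps between 10 units: C(9,4) = 126.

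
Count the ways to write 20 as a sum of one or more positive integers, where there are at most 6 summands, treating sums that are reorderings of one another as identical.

282

Counting exhaustively, 282 partitions satisfy the conditions.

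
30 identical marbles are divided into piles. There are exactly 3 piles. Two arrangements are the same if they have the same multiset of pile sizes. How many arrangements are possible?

Direct enumeration gives 75 partitions.

75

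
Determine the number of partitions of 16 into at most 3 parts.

There are too many to list fully; the first 12 (by largest part) are:
16
1,15
2,14
1,1,14
3,13
1,2,13
4,12
1,3,12
2,2,12
5,11
1,4,11
2,3,11
…and 18 more, for 30 total.

30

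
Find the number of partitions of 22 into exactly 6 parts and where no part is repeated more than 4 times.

Systematic enumeration (by largest part, then next-largest, …) yields 132.

132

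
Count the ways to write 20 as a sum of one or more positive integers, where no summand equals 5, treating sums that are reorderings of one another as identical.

451

Systematic enumeration (by largest part, then next-largest, …) yields 451.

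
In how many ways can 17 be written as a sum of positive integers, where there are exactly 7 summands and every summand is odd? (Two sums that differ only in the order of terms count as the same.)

The partitions of 17 that satisfy the conditions:
1, 1, 1, 1, 1, 1, 11
1, 1, 1, 1, 1, 3, 9
1, 1, 1, 1, 1, 5, 7
1, 1, 1, 1, 3, 3, 7
1, 1, 1, 1, 3, 5, 5
1, 1, 1, 3, 3, 3, 5
1, 1, 3, 3, 3, 3, 3
That's 7 in total.

7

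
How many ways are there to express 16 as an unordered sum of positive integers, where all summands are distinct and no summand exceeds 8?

13

Listing the qualifying partitions of 16:
8, 7, 1
8, 6, 2
8, 5, 3
8, 5, 2, 1
8, 4, 3, 1
7, 6, 3
7, 6, 2, 1
7, 5, 4
7, 5, 3, 1
7, 4, 3, 2
6, 5, 4, 1
6, 5, 3, 2
6, 4, 3, 2, 1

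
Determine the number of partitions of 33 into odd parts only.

448

Counting exhaustively, 448 partitions satisfy the conditions.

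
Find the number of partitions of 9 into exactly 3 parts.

7

The partitions of 9 that satisfy the conditions:
7,1,1
6,2,1
5,3,1
5,2,2
4,4,1
4,3,2
3,3,3
That's 7 in total.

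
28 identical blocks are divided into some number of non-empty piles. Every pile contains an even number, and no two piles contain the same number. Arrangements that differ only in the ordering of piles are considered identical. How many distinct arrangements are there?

Listing the qualifying partitions of 28:
28
26,2
24,4
22,6
22,4,2
20,8
20,6,2
18,10
18,8,2
18,6,4
16,12
16,10,2
16,8,4
16,6,4,2
14,12,2
14,10,4
14,8,6
14,8,4,2
12,10,6
12,10,4,2
12,8,6,2
10,8,6,4
Counting gives 22.

22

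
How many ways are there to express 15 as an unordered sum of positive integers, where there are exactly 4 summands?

A partial list (first 12 by largest part):
12,1,1,1
11,2,1,1
10,3,1,1
10,2,2,1
9,4,1,1
9,3,2,1
9,2,2,2
8,5,1,1
8,4,2,1
8,3,3,1
8,3,2,2
7,6,1,1
…and 15 more, for 27 total.

27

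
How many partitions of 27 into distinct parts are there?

Systematic enumeration (by largest part, then next-largest, …) yields 192.

192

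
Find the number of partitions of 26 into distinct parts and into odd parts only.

12

Enumerating:
25 + 1
23 + 3
21 + 5
19 + 7
17 + 9
17 + 5 + 3 + 1
15 + 11
15 + 7 + 3 + 1
13 + 9 + 3 + 1
13 + 7 + 5 + 1
11 + 9 + 5 + 1
11 + 7 + 5 + 3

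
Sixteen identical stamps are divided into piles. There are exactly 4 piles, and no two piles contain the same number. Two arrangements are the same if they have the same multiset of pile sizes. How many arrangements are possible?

9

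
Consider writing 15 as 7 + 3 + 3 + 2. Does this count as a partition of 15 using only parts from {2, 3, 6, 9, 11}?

No

The parts sum to 15, and the condition 'each summand belongs to {2, 3, 6, 9, 11}' is violated.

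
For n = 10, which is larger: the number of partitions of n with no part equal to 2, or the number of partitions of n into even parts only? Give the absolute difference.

13

Partitions of 10 with no part equal to 2: 20.
Partitions of 10 into even parts only: 7.
|20 − 7| = 13.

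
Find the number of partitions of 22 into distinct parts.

89

Systematic enumeration (by largest part, then next-largest, …) yields 89.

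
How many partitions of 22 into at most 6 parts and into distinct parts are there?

Systematic enumeration (by largest part, then next-largest, …) yields 89.

89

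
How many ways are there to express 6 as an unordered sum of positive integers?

They are:
6
1+5
2+4
1+1+4
3+3
1+2+3
1+1+1+3
2+2+2
1+1+2+2
1+1+1+1+2
1+1+1+1+1+1

11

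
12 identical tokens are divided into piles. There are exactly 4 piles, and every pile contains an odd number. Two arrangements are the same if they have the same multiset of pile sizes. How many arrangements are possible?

Enumerating:
1, 1, 1, 9
1, 1, 3, 7
1, 1, 5, 5
1, 3, 3, 5
3, 3, 3, 3
That's 5 in total.

5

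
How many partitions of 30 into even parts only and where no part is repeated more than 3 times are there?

105

There are 105 such partitions.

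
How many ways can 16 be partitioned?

231

Enumerating by decreasing first part gives 231 partitions in all.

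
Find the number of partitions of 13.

Enumerating by decreasing first part gives 101 partitions in all.

101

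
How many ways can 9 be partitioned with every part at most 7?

28

A partial list (first 12 by largest part):
7+2
7+1+1
6+3
6+2+1
6+1+1+1
5+4
5+3+1
5+2+2
5+2+1+1
5+1+1+1+1
4+4+1
4+3+2
…and 16 more, for 28 total.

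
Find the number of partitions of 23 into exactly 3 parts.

44

A partial list (first 12 by largest part):
21, 1, 1
20, 2, 1
19, 3, 1
19, 2, 2
18, 4, 1
18, 3, 2
17, 5, 1
17, 4, 2
17, 3, 3
16, 6, 1
16, 5, 2
16, 4, 3
…and 32 more, for 44 total.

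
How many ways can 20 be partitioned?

Direct enumeration gives 627 partitions.

627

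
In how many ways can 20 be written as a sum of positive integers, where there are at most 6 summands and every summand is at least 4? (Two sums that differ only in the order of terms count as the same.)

24

Listing the qualifying partitions of 20:
20
16 + 4
15 + 5
14 + 6
13 + 7
12 + 8
12 + 4 + 4
11 + 9
11 + 5 + 4
10 + 10
10 + 6 + 4
10 + 5 + 5
9 + 7 + 4
9 + 6 + 5
8 + 8 + 4
8 + 7 + 5
8 + 6 + 6
8 + 4 + 4 + 4
7 + 7 + 6
7 + 5 + 4 + 4
6 + 6 + 4 + 4
6 + 5 + 5 + 4
5 + 5 + 5 + 5
4 + 4 + 4 + 4 + 4
That's 24 in total.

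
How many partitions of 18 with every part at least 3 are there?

A partial list (first 12 by largest part):
18
15,3
14,4
13,5
12,6
12,3,3
11,7
11,4,3
10,8
10,5,3
10,4,4
9,9
…and 21 more, for 33 total.

33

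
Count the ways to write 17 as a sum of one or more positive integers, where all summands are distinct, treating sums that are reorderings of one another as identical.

A partial list (first 12 by largest part):
17
16, 1
15, 2
14, 3
14, 2, 1
13, 4
13, 3, 1
12, 5
12, 4, 1
12, 3, 2
11, 6
11, 5, 1
…and 26 more, for 38 total.

38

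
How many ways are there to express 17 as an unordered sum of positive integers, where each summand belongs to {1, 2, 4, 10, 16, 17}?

33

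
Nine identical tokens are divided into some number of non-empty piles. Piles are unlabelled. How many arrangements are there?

30

There are too many to list fully; the first 12 (by largest part) are:
9
8 + 1
7 + 2
7 + 1 + 1
6 + 3
6 + 2 + 1
6 + 1 + 1 + 1
5 + 4
5 + 3 + 1
5 + 2 + 2
5 + 2 + 1 + 1
5 + 1 + 1 + 1 + 1
…and 18 more, for 30 total.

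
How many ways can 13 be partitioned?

101

Enumerating by decreasing first part gives 101 partitions in all.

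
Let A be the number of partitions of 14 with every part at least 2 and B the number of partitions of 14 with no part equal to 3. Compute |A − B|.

Partitions of 14 with every part at least 2: 34.
Partitions of 14 with no part equal to 3: 79.
|34 − 79| = 45.

45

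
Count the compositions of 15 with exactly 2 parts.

Place 1 bars in the 14 internal gaps of a row of 15 dots: C(14,1) = 14.

14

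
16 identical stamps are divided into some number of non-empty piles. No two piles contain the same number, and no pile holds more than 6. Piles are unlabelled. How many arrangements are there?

Enumerating:
6,5,4,1
6,5,3,2
6,4,3,2,1
Counting gives 3.

3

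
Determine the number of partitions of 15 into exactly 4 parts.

A partial list (first 12 by largest part):
12+1+1+1
11+2+1+1
10+3+1+1
10+2+2+1
9+4+1+1
9+3+2+1
9+2+2+2
8+5+1+1
8+4+2+1
8+3+3+1
8+3+2+2
7+6+1+1
…and 15 more, for 27 total.

27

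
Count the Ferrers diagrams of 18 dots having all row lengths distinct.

A partial list (first 12 by largest part):
18
17 + 1
16 + 2
15 + 3
15 + 2 + 1
14 + 4
14 + 3 + 1
13 + 5
13 + 4 + 1
13 + 3 + 2
12 + 6
12 + 5 + 1
…and 34 more, for 46 total.

46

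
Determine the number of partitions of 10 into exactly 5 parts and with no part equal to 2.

2

Listing the qualifying partitions of 10:
1 + 1 + 1 + 1 + 6
1 + 1 + 1 + 3 + 4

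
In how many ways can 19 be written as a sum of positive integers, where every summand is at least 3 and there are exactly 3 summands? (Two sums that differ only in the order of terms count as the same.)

14

Listing the qualifying partitions of 19:
13,3,3
12,4,3
11,5,3
11,4,4
10,6,3
10,5,4
9,7,3
9,6,4
9,5,5
8,8,3
8,7,4
8,6,5
7,7,5
7,6,6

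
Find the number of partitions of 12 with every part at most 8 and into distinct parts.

10

They are:
8 + 4
8 + 3 + 1
7 + 5
7 + 4 + 1
7 + 3 + 2
6 + 5 + 1
6 + 4 + 2
6 + 3 + 2 + 1
5 + 4 + 3
5 + 4 + 2 + 1
Counting gives 10.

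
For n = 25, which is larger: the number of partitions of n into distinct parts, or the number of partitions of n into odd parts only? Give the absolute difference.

Partitions of 25 into distinct parts: 142.
Partitions of 25 into odd parts only: 142.
|142 − 142| = 0.

0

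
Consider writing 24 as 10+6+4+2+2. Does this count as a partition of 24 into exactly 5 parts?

Yes

The parts sum to 24, and the condition 'there are exactly 5 summands' holds.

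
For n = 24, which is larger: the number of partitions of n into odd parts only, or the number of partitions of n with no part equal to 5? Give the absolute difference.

Partitions of 24 into odd parts only: 122.
Partitions of 24 with no part equal to 5: 1085.
|122 − 1085| = 963.

963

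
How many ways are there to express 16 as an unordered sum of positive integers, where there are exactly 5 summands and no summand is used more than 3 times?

34

A partial list (first 12 by largest part):
11, 2, 1, 1, 1
10, 3, 1, 1, 1
10, 2, 2, 1, 1
9, 4, 1, 1, 1
9, 3, 2, 1, 1
9, 2, 2, 2, 1
8, 5, 1, 1, 1
8, 4, 2, 1, 1
8, 3, 3, 1, 1
8, 3, 2, 2, 1
7, 6, 1, 1, 1
7, 5, 2, 1, 1
…and 22 more, for 34 total.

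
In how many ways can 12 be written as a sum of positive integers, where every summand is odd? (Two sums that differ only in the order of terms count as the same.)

The partitions of 12 that satisfy the conditions:
11, 1
9, 3
9, 1, 1, 1
7, 5
7, 3, 1, 1
7, 1, 1, 1, 1, 1
5, 5, 1, 1
5, 3, 3, 1
5, 3, 1, 1, 1, 1
5, 1, 1, 1, 1, 1, 1, 1
3, 3, 3, 3
3, 3, 3, 1, 1, 1
3, 3, 1, 1, 1, 1, 1, 1
3, 1, 1, 1, 1, 1, 1, 1, 1, 1
1, 1, 1, 1, 1, 1, 1, 1, 1, 1, 1, 1

15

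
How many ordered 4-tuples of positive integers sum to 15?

Place 3 bars in the 14 internal gaps of a row of 15 dots: C(14,3) = 364.

364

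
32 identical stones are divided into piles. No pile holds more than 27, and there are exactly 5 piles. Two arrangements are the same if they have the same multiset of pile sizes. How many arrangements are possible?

479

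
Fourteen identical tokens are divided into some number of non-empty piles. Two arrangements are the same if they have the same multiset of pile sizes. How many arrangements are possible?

135

Enumerating by decreasing first part gives 135 partitions in all.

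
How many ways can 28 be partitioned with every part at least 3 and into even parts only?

A partial list (first 12 by largest part):
28
24,4
22,6
20,8
20,4,4
18,10
18,6,4
16,12
16,8,4
16,6,6
16,4,4,4
14,14
…and 22 more, for 34 total.

34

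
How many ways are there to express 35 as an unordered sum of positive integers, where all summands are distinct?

585

There are 585 such partitions.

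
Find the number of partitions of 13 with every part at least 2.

They are:
13
11 + 2
10 + 3
9 + 4
9 + 2 + 2
8 + 5
8 + 3 + 2
7 + 6
7 + 4 + 2
7 + 3 + 3
7 + 2 + 2 + 2
6 + 5 + 2
6 + 4 + 3
6 + 3 + 2 + 2
5 + 5 + 3
5 + 4 + 4
5 + 4 + 2 + 2
5 + 3 + 3 + 2
5 + 2 + 2 + 2 + 2
4 + 4 + 3 + 2
4 + 3 + 3 + 3
4 + 3 + 2 + 2 + 2
3 + 3 + 3 + 2 + 2
3 + 2 + 2 + 2 + 2 + 2
That's 24 in total.

24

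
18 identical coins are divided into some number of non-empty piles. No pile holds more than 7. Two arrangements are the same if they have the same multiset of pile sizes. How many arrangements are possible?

248

Systematic enumeration (by largest part, then next-largest, …) yields 248.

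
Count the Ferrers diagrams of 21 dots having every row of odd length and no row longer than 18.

Enumerating by decreasing first part gives 74 partitions in all.

74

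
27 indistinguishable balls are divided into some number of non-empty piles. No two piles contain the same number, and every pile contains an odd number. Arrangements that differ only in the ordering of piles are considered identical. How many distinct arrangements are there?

They are:
27
1, 3, 23
1, 5, 21
1, 7, 19
3, 5, 19
1, 9, 17
3, 7, 17
1, 11, 15
3, 9, 15
5, 7, 15
3, 11, 13
5, 9, 13
7, 9, 11
1, 3, 5, 7, 11

14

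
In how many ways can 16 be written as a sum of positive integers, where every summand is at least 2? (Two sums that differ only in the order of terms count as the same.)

55

A partial list (first 12 by largest part):
16
14 + 2
13 + 3
12 + 4
12 + 2 + 2
11 + 5
11 + 3 + 2
10 + 6
10 + 4 + 2
10 + 3 + 3
10 + 2 + 2 + 2
9 + 7
…and 43 more, for 55 total.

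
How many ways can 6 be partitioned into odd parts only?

The partitions of 6 that satisfy the conditions:
5+1
3+3
3+1+1+1
1+1+1+1+1+1
Counting gives 4.

4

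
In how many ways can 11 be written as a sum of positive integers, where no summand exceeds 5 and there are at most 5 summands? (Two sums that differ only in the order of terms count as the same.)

19

Listing the qualifying partitions of 11:
5, 5, 1
5, 4, 2
5, 4, 1, 1
5, 3, 3
5, 3, 2, 1
5, 3, 1, 1, 1
5, 2, 2, 2
5, 2, 2, 1, 1
4, 4, 3
4, 4, 2, 1
4, 4, 1, 1, 1
4, 3, 3, 1
4, 3, 2, 2
4, 3, 2, 1, 1
4, 2, 2, 2, 1
3, 3, 3, 2
3, 3, 3, 1, 1
3, 3, 2, 2, 1
3, 2, 2, 2, 2
That's 19 in total.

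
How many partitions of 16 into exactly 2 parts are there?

8

They are:
15 + 1
14 + 2
13 + 3
12 + 4
11 + 5
10 + 6
9 + 7
8 + 8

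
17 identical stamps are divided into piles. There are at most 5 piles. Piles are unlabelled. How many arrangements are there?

119

A full systematic count gives 119.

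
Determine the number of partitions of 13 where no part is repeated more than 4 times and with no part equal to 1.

23

Enumerating:
13
11,2
10,3
9,4
9,2,2
8,5
8,3,2
7,6
7,4,2
7,3,3
7,2,2,2
6,5,2
6,4,3
6,3,2,2
5,5,3
5,4,4
5,4,2,2
5,3,3,2
5,2,2,2,2
4,4,3,2
4,3,3,3
4,3,2,2,2
3,3,3,2,2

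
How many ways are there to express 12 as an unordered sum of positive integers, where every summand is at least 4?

The partitions of 12 that satisfy the conditions:
12
8, 4
7, 5
6, 6
4, 4, 4

5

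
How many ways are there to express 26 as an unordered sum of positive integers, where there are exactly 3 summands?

56

There are too many to list fully; the first 12 (by largest part) are:
24 + 1 + 1
23 + 2 + 1
22 + 3 + 1
22 + 2 + 2
21 + 4 + 1
21 + 3 + 2
20 + 5 + 1
20 + 4 + 2
20 + 3 + 3
19 + 6 + 1
19 + 5 + 2
19 + 4 + 3
…and 44 more, for 56 total.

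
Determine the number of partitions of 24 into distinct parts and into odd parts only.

They are:
23 + 1
21 + 3
19 + 5
17 + 7
15 + 9
15 + 5 + 3 + 1
13 + 11
13 + 7 + 3 + 1
11 + 9 + 3 + 1
11 + 7 + 5 + 1
9 + 7 + 5 + 3
That's 11 in total.

11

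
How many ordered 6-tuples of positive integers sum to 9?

56

Place 5 bars in the 8 internal gaps of a row of 9 dots: C(8,5) = 56.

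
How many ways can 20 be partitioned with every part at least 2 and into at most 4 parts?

There are too many to list fully; the first 12 (by largest part) are:
20
18 + 2
17 + 3
16 + 4
16 + 2 + 2
15 + 5
15 + 3 + 2
14 + 6
14 + 4 + 2
14 + 3 + 3
14 + 2 + 2 + 2
13 + 7
…and 56 more, for 68 total.

68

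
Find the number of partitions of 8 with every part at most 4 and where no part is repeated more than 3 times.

9

The partitions of 8 that satisfy the conditions:
4,4
1,3,4
2,2,4
1,1,2,4
2,3,3
1,1,3,3
1,2,2,3
1,1,1,2,3
1,1,2,2,2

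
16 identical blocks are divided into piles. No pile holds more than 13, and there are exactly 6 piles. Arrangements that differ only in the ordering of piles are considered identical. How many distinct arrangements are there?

35

A partial list (first 12 by largest part):
11, 1, 1, 1, 1, 1
10, 2, 1, 1, 1, 1
9, 3, 1, 1, 1, 1
9, 2, 2, 1, 1, 1
8, 4, 1, 1, 1, 1
8, 3, 2, 1, 1, 1
8, 2, 2, 2, 1, 1
7, 5, 1, 1, 1, 1
7, 4, 2, 1, 1, 1
7, 3, 3, 1, 1, 1
7, 3, 2, 2, 1, 1
7, 2, 2, 2, 2, 1
…and 23 more, for 35 total.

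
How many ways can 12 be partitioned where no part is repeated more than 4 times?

60

There are too many to list fully; the first 12 (by largest part) are:
12
1,11
2,10
1,1,10
3,9
1,2,9
1,1,1,9
4,8
1,3,8
2,2,8
1,1,2,8
1,1,1,1,8
…and 48 more, for 60 total.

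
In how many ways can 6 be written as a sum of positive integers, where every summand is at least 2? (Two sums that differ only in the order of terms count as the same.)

4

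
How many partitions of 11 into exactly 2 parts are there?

The partitions of 11 that satisfy the conditions:
1,10
2,9
3,8
4,7
5,6
Counting gives 5.

5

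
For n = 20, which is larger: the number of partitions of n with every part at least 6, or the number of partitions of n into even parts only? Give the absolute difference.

Partitions of 20 with every part at least 6: 8.
Partitions of 20 into even parts only: 42.
|8 − 42| = 34.

34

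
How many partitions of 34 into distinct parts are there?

512

Enumerating by decreasing first part gives 512 partitions in all.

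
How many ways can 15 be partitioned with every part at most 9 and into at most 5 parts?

66

There are too many to list fully; the first 12 (by largest part) are:
9+6
9+5+1
9+4+2
9+4+1+1
9+3+3
9+3+2+1
9+3+1+1+1
9+2+2+2
9+2+2+1+1
8+7
8+6+1
8+5+2
…and 54 more, for 66 total.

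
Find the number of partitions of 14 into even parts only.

15

The partitions of 14 that satisfy the conditions:
14
12, 2
10, 4
10, 2, 2
8, 6
8, 4, 2
8, 2, 2, 2
6, 6, 2
6, 4, 4
6, 4, 2, 2
6, 2, 2, 2, 2
4, 4, 4, 2
4, 4, 2, 2, 2
4, 2, 2, 2, 2, 2
2, 2, 2, 2, 2, 2, 2
Counting gives 15.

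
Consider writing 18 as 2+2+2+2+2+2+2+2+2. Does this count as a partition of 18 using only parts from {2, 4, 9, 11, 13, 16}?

Yes

The parts sum to 18, and the condition 'each summand belongs to {2, 4, 9, 11, 13, 16}' holds.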